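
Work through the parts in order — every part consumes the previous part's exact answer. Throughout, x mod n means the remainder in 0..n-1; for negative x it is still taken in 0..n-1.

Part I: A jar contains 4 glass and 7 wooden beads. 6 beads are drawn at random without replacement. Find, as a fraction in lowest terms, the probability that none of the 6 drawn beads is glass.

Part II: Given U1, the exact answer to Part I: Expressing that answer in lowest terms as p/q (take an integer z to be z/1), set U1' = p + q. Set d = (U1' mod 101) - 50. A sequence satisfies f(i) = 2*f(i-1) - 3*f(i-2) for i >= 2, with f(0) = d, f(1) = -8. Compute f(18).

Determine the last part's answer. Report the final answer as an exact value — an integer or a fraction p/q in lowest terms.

318989

Part I: total draws C(11,6) = 462; favorable C(7,6) = 7; P = 1/66; answer 1/66
Part II: U1 = 1/66; threaded value p + q = 67; d = 17; f(2) = 2*(-8) - 3*(17) = -67; iterating: f(2)=-67, f(3)=-110, f(4)=-19, f(5)=292, f(6)=641, f(7)=406, f(8)=-1111, f(9)=-3440, f(10)=-3547, f(11)=3226, f(12)=17093, f(13)=24508, f(14)=-2263, f(15)=-78050, f(16)=-149311, f(17)=-64472, f(18)=318989; answer 318989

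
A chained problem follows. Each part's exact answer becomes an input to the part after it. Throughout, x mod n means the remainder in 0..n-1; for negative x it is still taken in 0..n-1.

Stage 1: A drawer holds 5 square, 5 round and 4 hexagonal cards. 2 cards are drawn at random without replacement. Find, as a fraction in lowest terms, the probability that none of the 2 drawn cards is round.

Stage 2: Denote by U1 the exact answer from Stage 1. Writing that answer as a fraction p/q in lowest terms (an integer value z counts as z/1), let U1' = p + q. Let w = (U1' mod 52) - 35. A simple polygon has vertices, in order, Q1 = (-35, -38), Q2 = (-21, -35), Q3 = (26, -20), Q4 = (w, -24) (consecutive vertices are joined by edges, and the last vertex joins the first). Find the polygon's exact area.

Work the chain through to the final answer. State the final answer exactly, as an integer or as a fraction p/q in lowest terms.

Stage 1: total draws C(14,2) = 91; favorable C(9,2) = 36; P = 36/91; answer 36/91
Stage 2: U1 = 36/91; threaded value p + q = 127; w = -12; cross terms: (-35*-35 - -21*-38)=427, (-21*-20 - 26*-35)=1330, (26*-24 - -12*-20)=-864, (-12*-38 - -35*-24)=-384; twice the area = |509| = 509; area = 509/2; answer 509/2

509/2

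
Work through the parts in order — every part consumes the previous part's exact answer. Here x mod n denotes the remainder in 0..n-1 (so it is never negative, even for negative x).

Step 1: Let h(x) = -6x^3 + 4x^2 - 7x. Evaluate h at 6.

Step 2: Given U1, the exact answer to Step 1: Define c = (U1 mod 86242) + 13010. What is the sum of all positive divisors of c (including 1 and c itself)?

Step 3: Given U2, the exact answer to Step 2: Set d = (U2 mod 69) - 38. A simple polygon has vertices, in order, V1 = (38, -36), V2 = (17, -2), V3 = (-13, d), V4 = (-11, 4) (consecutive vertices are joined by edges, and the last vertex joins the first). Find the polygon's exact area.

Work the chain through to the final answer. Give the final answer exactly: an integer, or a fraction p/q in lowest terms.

Step 1: -6*(6)^3 + 4*(6)^2 - 7*(6)^1 = (-1296) + (144) + (-42) = -1194; answer -1194
Step 2: U1 = -1194; c = 98058; 98058 = 2 * 3 * 59 * 277; sigma = (1 + 2) * (1 + 3) * (1 + 59) * (1 + 277) = 3 * 4 * 60 * 278 = 200160; answer 200160
Step 3: U2 = 200160; d = 22; cross terms: (38*-2 - 17*-36)=536, (17*22 - -13*-2)=348, (-13*4 - -11*22)=190, (-11*-36 - 38*4)=244; twice the area = |1318| = 1318; area = 659; answer 659

659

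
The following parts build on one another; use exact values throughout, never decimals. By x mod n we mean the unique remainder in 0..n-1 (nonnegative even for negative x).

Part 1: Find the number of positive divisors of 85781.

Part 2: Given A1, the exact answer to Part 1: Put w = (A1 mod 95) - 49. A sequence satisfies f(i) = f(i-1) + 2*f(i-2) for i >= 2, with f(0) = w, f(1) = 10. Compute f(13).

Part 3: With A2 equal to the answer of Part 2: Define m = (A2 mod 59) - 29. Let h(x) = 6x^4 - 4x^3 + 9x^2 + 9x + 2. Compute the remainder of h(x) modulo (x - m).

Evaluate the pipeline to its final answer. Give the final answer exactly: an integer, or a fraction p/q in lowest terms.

1207712

Part 1: 85781 is prime, so its only divisors are 1 and 85781; count = 2; answer 2
Part 2: A1 = 2; w = -47; f(2) = 1*(10) + 2*(-47) = -84; iterating: f(2)=-84, f(3)=-64, f(4)=-232, f(5)=-360, f(6)=-824, f(7)=-1544, f(8)=-3192, f(9)=-6280, f(10)=-12664, f(11)=-25224, f(12)=-50552, f(13)=-101000; answer -101000
Part 3: A2 = -101000; m = -21; remainder = value at the root: 6*(-21)^4 - 4*(-21)^3 + 9*(-21)^2 + 9*(-21)^1 + 2 = (1166886) + (37044) + (3969) + (-189) + (2) = 1207712; answer 1207712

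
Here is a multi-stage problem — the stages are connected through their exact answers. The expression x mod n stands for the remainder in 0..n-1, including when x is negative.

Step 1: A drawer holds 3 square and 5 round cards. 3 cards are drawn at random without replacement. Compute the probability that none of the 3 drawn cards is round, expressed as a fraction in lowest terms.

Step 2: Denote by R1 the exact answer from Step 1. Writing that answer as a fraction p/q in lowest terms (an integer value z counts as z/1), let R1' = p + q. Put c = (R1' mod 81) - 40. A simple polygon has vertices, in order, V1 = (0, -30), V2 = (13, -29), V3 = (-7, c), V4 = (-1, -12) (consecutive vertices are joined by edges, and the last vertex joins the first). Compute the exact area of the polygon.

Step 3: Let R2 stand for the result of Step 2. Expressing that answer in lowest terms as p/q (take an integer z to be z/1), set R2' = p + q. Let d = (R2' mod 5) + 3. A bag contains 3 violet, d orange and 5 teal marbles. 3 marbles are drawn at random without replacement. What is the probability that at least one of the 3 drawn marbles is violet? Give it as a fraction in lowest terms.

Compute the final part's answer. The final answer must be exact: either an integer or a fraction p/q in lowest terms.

Step 1: total draws C(8,3) = 56; favorable C(3,3) = 1; P = 1/56; answer 1/56
Step 2: R1 = 1/56; threaded value p + q = 57; c = 17; cross terms: (0*-29 - 13*-30)=390, (13*17 - -7*-29)=18, (-7*-12 - -1*17)=101, (-1*-30 - 0*-12)=30; twice the area = |539| = 539; area = 539/2; answer 539/2
Step 3: R2 = 539/2; threaded value p + q = 541; d = 4; total draws C(12,3) = 220; complement C(9,3) = 84; favorable 220 - 84 = 136; P = 34/55; answer 34/55

34/55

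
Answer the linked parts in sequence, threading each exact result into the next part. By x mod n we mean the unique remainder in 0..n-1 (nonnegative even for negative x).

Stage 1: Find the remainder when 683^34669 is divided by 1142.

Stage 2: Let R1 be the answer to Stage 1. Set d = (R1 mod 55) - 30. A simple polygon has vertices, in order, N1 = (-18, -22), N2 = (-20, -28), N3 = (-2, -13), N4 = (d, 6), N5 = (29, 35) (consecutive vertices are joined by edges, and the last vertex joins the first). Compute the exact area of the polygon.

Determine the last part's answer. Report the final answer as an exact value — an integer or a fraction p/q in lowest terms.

613

Stage 1: squarings mod 1142: 683^1=683, 683^2=553, 683^4=895, 683^8=483, 683^16=321, 683^32=261, 683^64=743, 683^128=463, 683^256=815, 683^512=723, 683^1024=835, 683^2048=605, 683^4096=585, 683^8192=767, 683^16384=159, 683^32768=157; 683^34669 = 683^1 * 683^4 * 683^8 * 683^32 * 683^64 * 683^256 * 683^512 * 683^1024 * 683^32768 = 879 (mod 1142); answer 879
Stage 2: R1 = 879; d = 24; cross terms: (-18*-28 - -20*-22)=64, (-20*-13 - -2*-28)=204, (-2*6 - 24*-13)=300, (24*35 - 29*6)=666, (29*-22 - -18*35)=-8; twice the area = |1226| = 1226; area = 613; answer 613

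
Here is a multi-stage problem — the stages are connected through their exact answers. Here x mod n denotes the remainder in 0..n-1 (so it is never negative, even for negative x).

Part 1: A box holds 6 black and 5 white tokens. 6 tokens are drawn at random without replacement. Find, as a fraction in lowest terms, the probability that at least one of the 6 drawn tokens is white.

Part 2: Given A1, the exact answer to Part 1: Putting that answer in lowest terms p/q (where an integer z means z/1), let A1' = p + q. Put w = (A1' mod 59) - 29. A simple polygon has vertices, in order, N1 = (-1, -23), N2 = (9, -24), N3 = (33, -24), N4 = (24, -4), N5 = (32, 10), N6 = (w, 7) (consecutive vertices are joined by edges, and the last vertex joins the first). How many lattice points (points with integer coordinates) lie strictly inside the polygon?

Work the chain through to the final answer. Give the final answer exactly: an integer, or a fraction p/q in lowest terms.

758

Part 1: total draws C(11,6) = 462; complement C(6,6) = 1; favorable 462 - 1 = 461; P = 461/462; answer 461/462
Part 2: A1 = 461/462; threaded value p + q = 923; w = 9; cross terms: (-1*-24 - 9*-23)=231, (9*-24 - 33*-24)=576, (33*-4 - 24*-24)=444, (24*10 - 32*-4)=368, (32*7 - 9*10)=134, (9*-23 - -1*7)=-200; twice the area = |1553| = 1553; area = 1553/2; boundary points = 1 + 24 + 1 + 2 + 1 + 10 = 39; strictly interior points = area - boundary/2 + 1 = 758; answer 758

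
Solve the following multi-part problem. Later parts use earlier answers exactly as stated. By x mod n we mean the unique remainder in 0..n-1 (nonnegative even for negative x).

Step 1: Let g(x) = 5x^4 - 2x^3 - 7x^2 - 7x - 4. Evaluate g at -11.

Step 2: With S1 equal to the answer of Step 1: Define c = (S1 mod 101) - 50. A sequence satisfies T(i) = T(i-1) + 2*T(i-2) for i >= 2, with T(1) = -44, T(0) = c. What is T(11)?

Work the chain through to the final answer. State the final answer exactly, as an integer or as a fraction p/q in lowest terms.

Step 1: 5*(-11)^4 - 2*(-11)^3 - 7*(-11)^2 - 7*(-11)^1 - 4 = (73205) + (2662) + (-847) + (77) + (-4) = 75093; answer 75093
Step 2: S1 = 75093; c = 0; T(2) = 1*(-44) + 2*(0) = -44; iterating: T(2)=-44, T(3)=-132, T(4)=-220, T(5)=-484, T(6)=-924, T(7)=-1892, T(8)=-3740, T(9)=-7524, T(10)=-15004, T(11)=-30052; answer -30052

-30052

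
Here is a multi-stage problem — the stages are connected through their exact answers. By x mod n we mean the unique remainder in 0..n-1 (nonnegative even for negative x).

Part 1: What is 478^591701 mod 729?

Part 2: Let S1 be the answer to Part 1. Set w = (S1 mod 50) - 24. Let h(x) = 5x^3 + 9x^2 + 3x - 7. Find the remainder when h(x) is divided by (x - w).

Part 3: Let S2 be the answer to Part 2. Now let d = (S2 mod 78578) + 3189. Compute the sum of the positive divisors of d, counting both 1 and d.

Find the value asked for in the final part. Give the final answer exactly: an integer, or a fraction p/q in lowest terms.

76080

Part 1: squarings mod 729: 478^1=478, 478^2=307, 478^4=208, 478^8=253, 478^16=586, 478^32=37, 478^64=640, 478^128=631, 478^256=127, 478^512=91, 478^1024=262, 478^2048=118, 478^4096=73, 478^8192=226, 478^16384=46, 478^32768=658, 478^65536=667, 478^131072=199, 478^262144=235, 478^524288=550; 478^591701 = 478^1 * 478^4 * 478^16 * 478^64 * 478^256 * 478^512 * 478^1024 * 478^65536 * 478^524288 = 361 (mod 729); answer 361
Part 2: S1 = 361; w = -13; remainder = value at the root: 5*(-13)^3 + 9*(-13)^2 + 3*(-13)^1 - 7 = (-10985) + (1521) + (-39) + (-7) = -9510; answer -9510
Part 3: S2 = -9510; d = 72257; 72257 = 19 * 3803; sigma = (1 + 19) * (1 + 3803) = 20 * 3804 = 76080; answer 76080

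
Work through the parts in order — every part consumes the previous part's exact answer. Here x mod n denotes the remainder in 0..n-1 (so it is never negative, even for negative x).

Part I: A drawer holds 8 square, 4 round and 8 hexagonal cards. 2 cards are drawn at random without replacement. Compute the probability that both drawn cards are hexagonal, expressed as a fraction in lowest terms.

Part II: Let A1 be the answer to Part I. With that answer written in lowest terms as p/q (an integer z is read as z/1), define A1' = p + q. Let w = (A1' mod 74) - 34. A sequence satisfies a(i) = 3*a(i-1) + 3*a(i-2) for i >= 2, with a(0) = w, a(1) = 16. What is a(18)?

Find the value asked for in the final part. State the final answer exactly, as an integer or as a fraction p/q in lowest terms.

95970115521

Part I: total draws C(20,2) = 190; favorable C(8,2) = 28; P = 14/95; answer 14/95
Part II: A1 = 14/95; threaded value p + q = 109; w = 1; a(2) = 3*(16) + 3*(1) = 51; iterating: a(2)=51, a(3)=201, a(4)=756, a(5)=2871, a(6)=10881, a(7)=41256, a(8)=156411, a(9)=593001, a(10)=2248236, a(11)=8523711, a(12)=32315841, a(13)=122518656, a(14)=464503491, a(15)=1761066441, a(16)=6676709796, a(17)=25313328711, a(18)=95970115521; answer 95970115521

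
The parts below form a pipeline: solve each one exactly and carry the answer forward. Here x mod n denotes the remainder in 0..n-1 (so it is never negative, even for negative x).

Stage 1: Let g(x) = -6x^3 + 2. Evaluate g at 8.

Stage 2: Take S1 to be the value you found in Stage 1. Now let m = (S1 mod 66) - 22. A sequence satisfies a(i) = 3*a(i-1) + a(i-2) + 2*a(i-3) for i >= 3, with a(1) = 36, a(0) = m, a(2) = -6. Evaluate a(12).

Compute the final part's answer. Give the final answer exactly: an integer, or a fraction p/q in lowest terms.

3347570

Stage 1: -6*(8)^3 + 2 = (-3072) + (2) = -3070; answer -3070
Stage 2: S1 = -3070; m = 10; a(3) = 3*(-6) + 1*(36) + 2*(10) = 38; iterating: a(3)=38, a(4)=180, a(5)=566, a(6)=1954, a(7)=6788, a(8)=23450, a(9)=81046, a(10)=280164, a(11)=968438, a(12)=3347570; answer 3347570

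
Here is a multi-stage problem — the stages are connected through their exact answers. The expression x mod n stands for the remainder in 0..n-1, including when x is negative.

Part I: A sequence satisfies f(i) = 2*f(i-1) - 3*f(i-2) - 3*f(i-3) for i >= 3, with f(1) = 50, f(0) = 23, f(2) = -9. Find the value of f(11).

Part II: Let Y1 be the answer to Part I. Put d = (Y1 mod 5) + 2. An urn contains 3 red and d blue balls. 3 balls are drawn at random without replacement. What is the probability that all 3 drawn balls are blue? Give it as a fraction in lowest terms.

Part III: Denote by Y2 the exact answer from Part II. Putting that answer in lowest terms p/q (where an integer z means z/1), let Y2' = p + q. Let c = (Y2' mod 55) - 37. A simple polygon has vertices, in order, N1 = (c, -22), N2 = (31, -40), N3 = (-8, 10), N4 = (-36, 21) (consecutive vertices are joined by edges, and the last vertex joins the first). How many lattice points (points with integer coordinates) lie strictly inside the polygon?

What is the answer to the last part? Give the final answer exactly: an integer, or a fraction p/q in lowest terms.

Part I: f(3) = 2*(-9) - 3*(50) - 3*(23) = -237; iterating: f(3)=-237, f(4)=-597, f(5)=-456, f(6)=1590, f(7)=6339, f(8)=9276, f(9)=-5235, f(10)=-57315, f(11)=-126753; answer -126753
Part II: Y1 = -126753; d = 4; total draws C(7,3) = 35; favorable C(4,3) = 4; P = 4/35; answer 4/35
Part III: Y2 = 4/35; threaded value p + q = 39; c = 2; cross terms: (2*-40 - 31*-22)=602, (31*10 - -8*-40)=-10, (-8*21 - -36*10)=192, (-36*-22 - 2*21)=750; twice the area = |1534| = 1534; area = 767; boundary points = 1 + 1 + 1 + 1 = 4; strictly interior points = area - boundary/2 + 1 = 766; answer 766

766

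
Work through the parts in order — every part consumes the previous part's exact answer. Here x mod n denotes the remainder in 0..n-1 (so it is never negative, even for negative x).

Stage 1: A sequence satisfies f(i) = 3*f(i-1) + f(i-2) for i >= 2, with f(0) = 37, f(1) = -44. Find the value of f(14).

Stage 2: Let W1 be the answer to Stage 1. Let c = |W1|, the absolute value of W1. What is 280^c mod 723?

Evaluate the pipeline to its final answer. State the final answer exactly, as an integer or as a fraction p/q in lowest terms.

520

Stage 1: f(2) = 3*(-44) + 1*(37) = -95; iterating: f(2)=-95, f(3)=-329, f(4)=-1082, f(5)=-3575, f(6)=-11807, f(7)=-38996, f(8)=-128795, f(9)=-425381, f(10)=-1404938, f(11)=-4640195, f(12)=-15325523, f(13)=-50616764, f(14)=-167175815; answer -167175815
Stage 2: W1 = -167175815; c = 167175815; squarings mod 723: 280^1=280, 280^2=316, 280^4=82, 280^8=217, 280^16=94, 280^32=160, 280^64=295, 280^128=265, 280^256=94, 280^512=160, 280^1024=295, 280^2048=265, 280^4096=94, 280^8192=160, 280^16384=295, 280^32768=265, 280^65536=94, 280^131072=160, 280^262144=295, 280^524288=265, 280^1048576=94, 280^2097152=160, 280^4194304=295, 280^8388608=265, 280^16777216=94, 280^33554432=160, 280^67108864=295, 280^134217728=265; 280^167175815 = 280^1 * 280^2 * 280^4 * 280^128 * 280^512 * 280^1024 * 280^8192 * 280^16384 * 280^32768 * 280^131072 * 280^262144 * 280^1048576 * 280^2097152 * 280^4194304 * 280^8388608 * 280^16777216 * 280^134217728 = 520 (mod 723); answer 520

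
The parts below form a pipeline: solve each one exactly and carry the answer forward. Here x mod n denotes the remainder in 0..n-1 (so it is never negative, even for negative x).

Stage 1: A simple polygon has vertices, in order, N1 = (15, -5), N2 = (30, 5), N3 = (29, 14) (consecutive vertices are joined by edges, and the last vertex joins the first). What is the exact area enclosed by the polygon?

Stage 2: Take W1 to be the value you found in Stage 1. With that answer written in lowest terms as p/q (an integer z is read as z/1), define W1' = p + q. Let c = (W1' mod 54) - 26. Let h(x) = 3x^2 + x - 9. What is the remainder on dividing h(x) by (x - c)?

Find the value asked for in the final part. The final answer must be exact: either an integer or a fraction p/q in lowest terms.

511

Stage 1: cross terms: (15*5 - 30*-5)=225, (30*14 - 29*5)=275, (29*-5 - 15*14)=-355; twice the area = |145| = 145; area = 145/2; answer 145/2
Stage 2: W1 = 145/2; threaded value p + q = 147; c = 13; remainder = value at the root: 3*(13)^2 + 1*(13)^1 - 9 = (507) + (13) + (-9) = 511; answer 511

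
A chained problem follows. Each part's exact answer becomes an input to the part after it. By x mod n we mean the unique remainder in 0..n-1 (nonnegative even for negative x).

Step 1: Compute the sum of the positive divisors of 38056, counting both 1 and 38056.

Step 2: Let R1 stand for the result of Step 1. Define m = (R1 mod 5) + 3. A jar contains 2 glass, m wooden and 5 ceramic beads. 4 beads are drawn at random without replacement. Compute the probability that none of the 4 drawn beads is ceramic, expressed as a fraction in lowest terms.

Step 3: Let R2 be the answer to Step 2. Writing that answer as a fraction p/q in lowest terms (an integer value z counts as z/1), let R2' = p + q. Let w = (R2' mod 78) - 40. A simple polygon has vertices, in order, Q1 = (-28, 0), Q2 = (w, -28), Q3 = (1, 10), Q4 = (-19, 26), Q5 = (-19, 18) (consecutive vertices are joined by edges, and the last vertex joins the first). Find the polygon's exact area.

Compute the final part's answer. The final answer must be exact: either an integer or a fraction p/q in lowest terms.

857

Step 1: 38056 = 2^3 * 67 * 71; sigma = (1 + 2 + 4 + 8) * (1 + 67) * (1 + 71) = 15 * 68 * 72 = 73440; answer 73440
Step 2: R1 = 73440; m = 3; total draws C(10,4) = 210; favorable C(5,4) = 5; P = 1/42; answer 1/42
Step 3: R2 = 1/42; threaded value p + q = 43; w = 3; cross terms: (-28*-28 - 3*0)=784, (3*10 - 1*-28)=58, (1*26 - -19*10)=216, (-19*18 - -19*26)=152, (-19*0 - -28*18)=504; twice the area = |1714| = 1714; area = 857; answer 857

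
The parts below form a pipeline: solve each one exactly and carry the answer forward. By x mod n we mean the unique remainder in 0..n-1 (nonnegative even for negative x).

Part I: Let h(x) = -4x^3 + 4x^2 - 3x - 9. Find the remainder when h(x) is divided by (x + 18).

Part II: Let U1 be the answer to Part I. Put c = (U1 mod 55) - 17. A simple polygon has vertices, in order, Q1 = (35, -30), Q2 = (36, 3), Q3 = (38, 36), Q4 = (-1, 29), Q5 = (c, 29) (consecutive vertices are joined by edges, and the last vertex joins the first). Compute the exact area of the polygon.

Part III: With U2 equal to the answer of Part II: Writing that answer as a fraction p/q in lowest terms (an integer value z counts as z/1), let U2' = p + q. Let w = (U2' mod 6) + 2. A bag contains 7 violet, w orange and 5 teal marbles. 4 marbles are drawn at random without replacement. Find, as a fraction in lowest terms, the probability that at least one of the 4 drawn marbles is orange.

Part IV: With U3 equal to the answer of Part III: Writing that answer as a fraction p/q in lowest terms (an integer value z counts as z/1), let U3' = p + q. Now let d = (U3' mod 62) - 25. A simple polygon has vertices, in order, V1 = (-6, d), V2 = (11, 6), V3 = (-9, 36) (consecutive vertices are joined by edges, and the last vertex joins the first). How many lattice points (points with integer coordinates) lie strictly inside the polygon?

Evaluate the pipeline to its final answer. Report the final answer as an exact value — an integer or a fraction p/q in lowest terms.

90

Part I: remainder = value at the root: -4*(-18)^3 + 4*(-18)^2 - 3*(-18)^1 - 9 = (23328) + (1296) + (54) + (-9) = 24669; answer 24669
Part II: U1 = 24669; c = 12; cross terms: (35*3 - 36*-30)=1185, (36*36 - 38*3)=1182, (38*29 - -1*36)=1138, (-1*29 - 12*29)=-377, (12*-30 - 35*29)=-1375; twice the area = |1753| = 1753; area = 1753/2; answer 1753/2
Part III: U2 = 1753/2; threaded value p + q = 1755; w = 5; total draws C(17,4) = 2380; complement C(12,4) = 495; favorable 2380 - 495 = 1885; P = 377/476; answer 377/476
Part IV: U3 = 377/476; threaded value p + q = 853; d = 22; cross terms: (-6*6 - 11*22)=-278, (11*36 - -9*6)=450, (-9*22 - -6*36)=18; twice the area = |190| = 190; area = 95; boundary points = 1 + 10 + 1 = 12; strictly interior points = area - boundary/2 + 1 = 90; answer 90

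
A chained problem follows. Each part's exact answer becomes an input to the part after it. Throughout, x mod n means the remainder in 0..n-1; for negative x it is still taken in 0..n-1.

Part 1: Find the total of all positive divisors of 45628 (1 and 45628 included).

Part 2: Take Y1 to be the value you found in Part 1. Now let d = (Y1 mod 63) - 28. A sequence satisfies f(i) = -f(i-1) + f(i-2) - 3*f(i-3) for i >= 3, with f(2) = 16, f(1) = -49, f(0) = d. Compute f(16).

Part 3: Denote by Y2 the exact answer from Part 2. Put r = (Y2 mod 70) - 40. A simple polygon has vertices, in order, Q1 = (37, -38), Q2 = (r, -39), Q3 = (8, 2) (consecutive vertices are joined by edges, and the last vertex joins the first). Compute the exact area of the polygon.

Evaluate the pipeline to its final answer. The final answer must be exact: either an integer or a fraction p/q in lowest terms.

Part 1: 45628 = 2^2 * 11 * 17 * 61; sigma = (1 + 2 + 4) * (1 + 11) * (1 + 17) * (1 + 61) = 7 * 12 * 18 * 62 = 93744; answer 93744
Part 2: Y1 = 93744; d = -28; f(3) = -1*(16) + 1*(-49) - 3*(-28) = 19; iterating: f(3)=19, f(4)=144, f(5)=-173, f(6)=260, f(7)=-865, f(8)=1644, f(9)=-3289, f(10)=7528, f(11)=-15749, f(12)=33144, f(13)=-71477, f(14)=151868, f(15)=-322777, f(16)=689076; answer 689076
Part 3: Y2 = 689076; r = 26; cross terms: (37*-39 - 26*-38)=-455, (26*2 - 8*-39)=364, (8*-38 - 37*2)=-378; twice the area = |-469| = 469; area = 469/2; answer 469/2

469/2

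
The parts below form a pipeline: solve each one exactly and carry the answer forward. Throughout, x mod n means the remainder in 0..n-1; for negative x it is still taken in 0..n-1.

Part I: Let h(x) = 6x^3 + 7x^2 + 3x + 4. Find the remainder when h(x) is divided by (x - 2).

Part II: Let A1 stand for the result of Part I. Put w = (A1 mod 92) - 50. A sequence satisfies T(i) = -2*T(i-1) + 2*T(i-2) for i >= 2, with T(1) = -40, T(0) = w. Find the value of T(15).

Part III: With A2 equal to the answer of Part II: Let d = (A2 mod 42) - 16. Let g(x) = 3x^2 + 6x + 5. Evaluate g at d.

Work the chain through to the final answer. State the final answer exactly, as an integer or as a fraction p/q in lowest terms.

1325

Part I: remainder = value at the root: 6*(2)^3 + 7*(2)^2 + 3*(2)^1 + 4 = (48) + (28) + (6) + (4) = 86; answer 86
Part II: A1 = 86; w = 36; T(2) = -2*(-40) + 2*(36) = 152; iterating: T(2)=152, T(3)=-384, T(4)=1072, T(5)=-2912, T(6)=7968, T(7)=-21760, T(8)=59456, T(9)=-162432, T(10)=443776, T(11)=-1212416, T(12)=3312384, T(13)=-9049600, T(14)=24723968, T(15)=-67547136; answer -67547136
Part III: A2 = -67547136; d = 20; 3*(20)^2 + 6*(20)^1 + 5 = (1200) + (120) + (5) = 1325; answer 1325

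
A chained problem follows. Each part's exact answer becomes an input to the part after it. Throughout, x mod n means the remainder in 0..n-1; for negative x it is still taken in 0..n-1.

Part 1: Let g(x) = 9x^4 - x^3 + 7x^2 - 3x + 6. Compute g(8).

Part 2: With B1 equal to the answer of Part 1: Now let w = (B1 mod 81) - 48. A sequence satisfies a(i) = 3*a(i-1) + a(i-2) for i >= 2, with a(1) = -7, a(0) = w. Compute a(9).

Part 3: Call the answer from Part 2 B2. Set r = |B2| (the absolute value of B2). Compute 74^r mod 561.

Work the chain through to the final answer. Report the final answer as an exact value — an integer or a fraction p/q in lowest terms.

298

Part 1: 9*(8)^4 - 1*(8)^3 + 7*(8)^2 - 3*(8)^1 + 6 = (36864) + (-512) + (448) + (-24) + (6) = 36782; answer 36782
Part 2: B1 = 36782; w = -40; a(2) = 3*(-7) + 1*(-40) = -61; iterating: a(2)=-61, a(3)=-190, a(4)=-631, a(5)=-2083, a(6)=-6880, a(7)=-22723, a(8)=-75049, a(9)=-247870; answer -247870
Part 3: B2 = -247870; r = 247870; squarings mod 561: 74^1=74, 74^2=427, 74^4=4, 74^8=16, 74^16=256, 74^32=460, 74^64=103, 74^128=511, 74^256=256, 74^512=460, 74^1024=103, 74^2048=511, 74^4096=256, 74^8192=460, 74^16384=103, 74^32768=511, 74^65536=256, 74^131072=460; 74^247870 = 74^2 * 74^4 * 74^8 * 74^16 * 74^32 * 74^2048 * 74^16384 * 74^32768 * 74^65536 * 74^131072 = 298 (mod 561); answer 298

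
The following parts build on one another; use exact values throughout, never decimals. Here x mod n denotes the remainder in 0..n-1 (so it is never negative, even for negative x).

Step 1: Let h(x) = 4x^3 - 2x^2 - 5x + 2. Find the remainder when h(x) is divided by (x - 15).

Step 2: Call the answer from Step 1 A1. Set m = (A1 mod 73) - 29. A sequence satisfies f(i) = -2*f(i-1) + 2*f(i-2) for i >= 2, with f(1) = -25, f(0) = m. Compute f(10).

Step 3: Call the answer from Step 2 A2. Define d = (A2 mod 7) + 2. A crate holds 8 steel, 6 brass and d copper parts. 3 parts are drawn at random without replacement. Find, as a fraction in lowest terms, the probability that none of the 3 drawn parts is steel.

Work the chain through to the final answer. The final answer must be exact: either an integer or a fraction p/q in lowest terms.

5/34

Step 1: remainder = value at the root: 4*(15)^3 - 2*(15)^2 - 5*(15)^1 + 2 = (13500) + (-450) + (-75) + (2) = 12977; answer 12977
Step 2: A1 = 12977; m = 27; f(2) = -2*(-25) + 2*(27) = 104; iterating: f(2)=104, f(3)=-258, f(4)=724, f(5)=-1964, f(6)=5376, f(7)=-14680, f(8)=40112, f(9)=-109584, f(10)=299392; answer 299392
Step 3: A2 = 299392; d = 4; total draws C(18,3) = 816; favorable C(10,3) = 120; P = 5/34; answer 5/34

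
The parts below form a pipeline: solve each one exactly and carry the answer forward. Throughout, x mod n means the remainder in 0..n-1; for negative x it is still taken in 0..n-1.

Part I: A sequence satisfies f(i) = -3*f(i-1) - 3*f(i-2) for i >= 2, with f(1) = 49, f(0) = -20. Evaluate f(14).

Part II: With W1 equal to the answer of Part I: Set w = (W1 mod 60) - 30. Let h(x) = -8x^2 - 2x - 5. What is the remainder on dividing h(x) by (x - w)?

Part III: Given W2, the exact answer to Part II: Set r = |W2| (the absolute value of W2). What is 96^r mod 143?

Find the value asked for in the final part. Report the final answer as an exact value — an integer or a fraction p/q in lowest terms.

Part I: f(2) = -3*(49) - 3*(-20) = -87; iterating: f(2)=-87, f(3)=114, f(4)=-81, f(5)=-99, f(6)=540, f(7)=-1323, f(8)=2349, f(9)=-3078, f(10)=2187, f(11)=2673, f(12)=-14580, f(13)=35721, f(14)=-63423; answer -63423
Part II: W1 = -63423; w = 27; remainder = value at the root: -8*(27)^2 - 2*(27)^1 - 5 = (-5832) + (-54) + (-5) = -5891; answer -5891
Part III: W2 = -5891; r = 5891; squarings mod 143: 96^1=96, 96^2=64, 96^4=92, 96^8=27, 96^16=14, 96^32=53, 96^64=92, 96^128=27, 96^256=14, 96^512=53, 96^1024=92, 96^2048=27, 96^4096=14; 96^5891 = 96^1 * 96^2 * 96^256 * 96^512 * 96^1024 * 96^4096 = 8 (mod 143); answer 8

8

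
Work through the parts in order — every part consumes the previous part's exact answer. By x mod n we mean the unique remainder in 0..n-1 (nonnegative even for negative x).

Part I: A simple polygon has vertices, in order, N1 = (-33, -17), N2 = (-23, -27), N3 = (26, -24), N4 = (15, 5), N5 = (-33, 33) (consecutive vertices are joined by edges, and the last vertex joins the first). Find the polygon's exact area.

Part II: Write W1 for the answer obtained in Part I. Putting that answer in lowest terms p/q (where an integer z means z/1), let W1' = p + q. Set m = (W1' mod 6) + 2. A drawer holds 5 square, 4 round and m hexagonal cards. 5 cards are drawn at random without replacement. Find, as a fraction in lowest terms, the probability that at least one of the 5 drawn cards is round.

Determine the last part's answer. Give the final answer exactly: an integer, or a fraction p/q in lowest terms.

11/13

Part I: cross terms: (-33*-27 - -23*-17)=500, (-23*-24 - 26*-27)=1254, (26*5 - 15*-24)=490, (15*33 - -33*5)=660, (-33*-17 - -33*33)=1650; twice the area = |4554| = 4554; area = 2277; answer 2277
Part II: W1 = 2277; threaded value p + q = 2278; m = 6; total draws C(15,5) = 3003; complement C(11,5) = 462; favorable 3003 - 462 = 2541; P = 11/13; answer 11/13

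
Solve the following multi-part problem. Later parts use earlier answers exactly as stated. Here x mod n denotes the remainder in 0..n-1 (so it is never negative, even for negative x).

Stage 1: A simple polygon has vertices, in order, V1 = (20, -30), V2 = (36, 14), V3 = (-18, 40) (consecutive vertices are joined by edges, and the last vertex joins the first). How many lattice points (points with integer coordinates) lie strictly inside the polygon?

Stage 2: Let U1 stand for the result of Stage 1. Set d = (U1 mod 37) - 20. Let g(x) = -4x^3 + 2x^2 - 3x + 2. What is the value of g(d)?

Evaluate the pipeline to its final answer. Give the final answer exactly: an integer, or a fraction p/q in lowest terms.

-234

Stage 1: cross terms: (20*14 - 36*-30)=1360, (36*40 - -18*14)=1692, (-18*-30 - 20*40)=-260; twice the area = |2792| = 2792; area = 1396; boundary points = 4 + 2 + 2 = 8; strictly interior points = area - boundary/2 + 1 = 1393; answer 1393
Stage 2: U1 = 1393; d = 4; -4*(4)^3 + 2*(4)^2 - 3*(4)^1 + 2 = (-256) + (32) + (-12) + (2) = -234; answer -234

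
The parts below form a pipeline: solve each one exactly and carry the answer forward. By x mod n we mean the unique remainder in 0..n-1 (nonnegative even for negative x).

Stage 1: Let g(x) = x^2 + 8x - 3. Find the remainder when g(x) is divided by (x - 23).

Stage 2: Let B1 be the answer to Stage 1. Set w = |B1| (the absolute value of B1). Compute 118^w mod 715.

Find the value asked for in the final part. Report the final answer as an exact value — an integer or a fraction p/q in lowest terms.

144

Stage 1: remainder = value at the root: 1*(23)^2 + 8*(23)^1 - 3 = (529) + (184) + (-3) = 710; answer 710
Stage 2: B1 = 710; w = 710; squarings mod 715: 118^1=118, 118^2=339, 118^4=521, 118^8=456, 118^16=586, 118^32=196, 118^64=521, 118^128=456, 118^256=586, 118^512=196; 118^710 = 118^2 * 118^4 * 118^64 * 118^128 * 118^512 = 144 (mod 715); answer 144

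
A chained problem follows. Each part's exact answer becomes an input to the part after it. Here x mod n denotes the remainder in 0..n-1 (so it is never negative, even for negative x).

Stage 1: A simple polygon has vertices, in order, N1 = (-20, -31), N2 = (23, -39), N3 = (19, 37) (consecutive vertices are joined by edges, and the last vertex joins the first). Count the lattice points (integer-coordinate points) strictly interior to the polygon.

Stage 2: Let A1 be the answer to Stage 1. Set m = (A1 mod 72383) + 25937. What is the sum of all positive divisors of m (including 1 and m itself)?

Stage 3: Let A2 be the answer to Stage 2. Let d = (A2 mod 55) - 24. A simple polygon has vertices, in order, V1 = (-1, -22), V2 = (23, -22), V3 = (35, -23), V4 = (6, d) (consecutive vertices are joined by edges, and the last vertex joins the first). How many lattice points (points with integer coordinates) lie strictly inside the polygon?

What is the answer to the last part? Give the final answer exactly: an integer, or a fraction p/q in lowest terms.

Stage 1: cross terms: (-20*-39 - 23*-31)=1493, (23*37 - 19*-39)=1592, (19*-31 - -20*37)=151; twice the area = |3236| = 3236; area = 1618; boundary points = 1 + 4 + 1 = 6; strictly interior points = area - boundary/2 + 1 = 1616; answer 1616
Stage 2: A1 = 1616; m = 27553; 27553 = 59 * 467; sigma = (1 + 59) * (1 + 467) = 60 * 468 = 28080; answer 28080
Stage 3: A2 = 28080; d = 6; cross terms: (-1*-22 - 23*-22)=528, (23*-23 - 35*-22)=241, (35*6 - 6*-23)=348, (6*-22 - -1*6)=-126; twice the area = |991| = 991; area = 991/2; boundary points = 24 + 1 + 29 + 7 = 61; strictly interior points = area - boundary/2 + 1 = 466; answer 466

466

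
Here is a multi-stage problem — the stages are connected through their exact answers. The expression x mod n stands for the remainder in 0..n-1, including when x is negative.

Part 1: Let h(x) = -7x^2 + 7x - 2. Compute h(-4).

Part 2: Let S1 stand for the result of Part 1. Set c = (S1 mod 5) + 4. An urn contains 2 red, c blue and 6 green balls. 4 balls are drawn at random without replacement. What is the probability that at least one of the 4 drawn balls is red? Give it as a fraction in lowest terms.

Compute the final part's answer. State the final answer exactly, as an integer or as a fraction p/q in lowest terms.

10/21

Part 1: -7*(-4)^2 + 7*(-4)^1 - 2 = (-112) + (-28) + (-2) = -142; answer -142
Part 2: S1 = -142; c = 7; total draws C(15,4) = 1365; complement C(13,4) = 715; favorable 1365 - 715 = 650; P = 10/21; answer 10/21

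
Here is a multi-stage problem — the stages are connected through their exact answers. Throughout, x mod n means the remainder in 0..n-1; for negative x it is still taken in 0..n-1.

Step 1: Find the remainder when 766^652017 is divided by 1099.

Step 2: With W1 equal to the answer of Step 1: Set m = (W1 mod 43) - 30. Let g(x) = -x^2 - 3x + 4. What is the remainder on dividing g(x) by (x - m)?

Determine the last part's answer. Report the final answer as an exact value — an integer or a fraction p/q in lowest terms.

-594

Step 1: squarings mod 1099: 766^1=766, 766^2=989, 766^4=11, 766^8=121, 766^16=354, 766^32=30, 766^64=900, 766^128=37, 766^256=270, 766^512=366, 766^1024=977, 766^2048=597, 766^4096=333, 766^8192=989, 766^16384=11, 766^32768=121, 766^65536=354, 766^131072=30, 766^262144=900, 766^524288=37; 766^652017 = 766^1 * 766^16 * 766^32 * 766^64 * 766^128 * 766^512 * 766^4096 * 766^8192 * 766^16384 * 766^32768 * 766^65536 * 766^524288 = 692 (mod 1099); answer 692
Step 2: W1 = 692; m = -26; remainder = value at the root: -1*(-26)^2 - 3*(-26)^1 + 4 = (-676) + (78) + (4) = -594; answer -594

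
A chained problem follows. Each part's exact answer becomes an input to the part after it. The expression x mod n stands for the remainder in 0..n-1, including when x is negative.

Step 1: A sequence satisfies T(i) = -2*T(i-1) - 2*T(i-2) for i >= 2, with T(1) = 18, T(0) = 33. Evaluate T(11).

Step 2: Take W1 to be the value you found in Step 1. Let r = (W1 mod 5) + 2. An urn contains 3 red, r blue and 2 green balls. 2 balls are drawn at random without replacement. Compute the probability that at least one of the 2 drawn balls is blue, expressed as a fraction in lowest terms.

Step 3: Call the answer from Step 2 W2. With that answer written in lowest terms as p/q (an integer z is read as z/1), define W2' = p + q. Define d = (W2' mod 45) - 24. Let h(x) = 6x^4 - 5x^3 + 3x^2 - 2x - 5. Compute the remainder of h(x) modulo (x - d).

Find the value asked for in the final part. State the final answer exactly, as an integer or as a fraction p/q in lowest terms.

27339

Step 1: T(2) = -2*(18) - 2*(33) = -102; iterating: T(2)=-102, T(3)=168, T(4)=-132, T(5)=-72, T(6)=408, T(7)=-672, T(8)=528, T(9)=288, T(10)=-1632, T(11)=2688; answer 2688
Step 2: W1 = 2688; r = 5; total draws C(10,2) = 45; complement C(5,2) = 10; favorable 45 - 10 = 35; P = 7/9; answer 7/9
Step 3: W2 = 7/9; threaded value p + q = 16; d = -8; remainder = value at the root: 6*(-8)^4 - 5*(-8)^3 + 3*(-8)^2 - 2*(-8)^1 - 5 = (24576) + (2560) + (192) + (16) + (-5) = 27339; answer 27339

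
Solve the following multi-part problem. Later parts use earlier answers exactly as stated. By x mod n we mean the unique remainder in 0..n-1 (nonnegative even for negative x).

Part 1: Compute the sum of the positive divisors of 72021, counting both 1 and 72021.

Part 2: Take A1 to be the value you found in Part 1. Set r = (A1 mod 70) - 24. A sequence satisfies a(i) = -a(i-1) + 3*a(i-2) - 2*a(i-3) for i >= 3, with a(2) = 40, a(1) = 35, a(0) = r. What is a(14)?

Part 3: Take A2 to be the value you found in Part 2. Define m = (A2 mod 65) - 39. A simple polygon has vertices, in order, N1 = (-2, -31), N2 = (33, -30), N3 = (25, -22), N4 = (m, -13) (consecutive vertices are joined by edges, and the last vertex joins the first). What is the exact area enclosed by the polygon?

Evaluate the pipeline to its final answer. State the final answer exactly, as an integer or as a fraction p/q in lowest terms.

Part 1: 72021 = 3 * 24007; sigma = (1 + 3) * (1 + 24007) = 4 * 24008 = 96032; answer 96032
Part 2: A1 = 96032; r = 38; a(3) = -1*(40) + 3*(35) - 2*(38) = -11; iterating: a(3)=-11, a(4)=61, a(5)=-174, a(6)=379, a(7)=-1023, a(8)=2508, a(9)=-6335, a(10)=15905, a(11)=-39926, a(12)=100311, a(13)=-251899, a(14)=632684; answer 632684
Part 3: A2 = 632684; m = 0; cross terms: (-2*-30 - 33*-31)=1083, (33*-22 - 25*-30)=24, (25*-13 - 0*-22)=-325, (0*-31 - -2*-13)=-26; twice the area = |756| = 756; area = 378; answer 378

378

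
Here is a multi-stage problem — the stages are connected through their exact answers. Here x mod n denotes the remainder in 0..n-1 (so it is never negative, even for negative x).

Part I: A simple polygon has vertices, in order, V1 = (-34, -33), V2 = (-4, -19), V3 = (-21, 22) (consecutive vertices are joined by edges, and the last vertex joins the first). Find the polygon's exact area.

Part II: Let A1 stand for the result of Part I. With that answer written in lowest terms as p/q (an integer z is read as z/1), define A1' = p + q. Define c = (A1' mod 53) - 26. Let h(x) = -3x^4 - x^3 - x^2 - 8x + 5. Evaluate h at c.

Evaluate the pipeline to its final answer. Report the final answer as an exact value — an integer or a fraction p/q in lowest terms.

Part I: cross terms: (-34*-19 - -4*-33)=514, (-4*22 - -21*-19)=-487, (-21*-33 - -34*22)=1441; twice the area = |1468| = 1468; area = 734; answer 734
Part II: A1 = 734; threaded value p + q = 735; c = 20; -3*(20)^4 - 1*(20)^3 - 1*(20)^2 - 8*(20)^1 + 5 = (-480000) + (-8000) + (-400) + (-160) + (5) = -488555; answer -488555

-488555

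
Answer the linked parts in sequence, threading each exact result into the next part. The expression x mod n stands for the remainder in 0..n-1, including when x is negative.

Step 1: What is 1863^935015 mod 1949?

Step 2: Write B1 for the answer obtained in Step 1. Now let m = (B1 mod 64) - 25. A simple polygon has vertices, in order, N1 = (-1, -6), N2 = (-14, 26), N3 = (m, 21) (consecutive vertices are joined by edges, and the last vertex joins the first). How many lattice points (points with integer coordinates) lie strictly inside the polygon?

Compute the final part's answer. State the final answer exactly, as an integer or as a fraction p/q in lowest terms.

Step 1: squarings mod 1949: 1863^1=1863, 1863^2=1549, 1863^4=182, 1863^8=1940, 1863^16=81, 1863^32=714, 1863^64=1107, 1863^128=1477, 1863^256=598, 1863^512=937, 1863^1024=919, 1863^2048=644, 1863^4096=1548, 1863^8192=983, 1863^16384=1534, 1863^32768=713, 1863^65536=1629, 1863^131072=1052, 1863^262144=1621, 1863^524288=389; 1863^935015 = 1863^1 * 1863^2 * 1863^4 * 1863^32 * 1863^64 * 1863^1024 * 1863^16384 * 1863^131072 * 1863^262144 * 1863^524288 = 1393 (mod 1949); answer 1393
Step 2: B1 = 1393; m = 24; cross terms: (-1*26 - -14*-6)=-110, (-14*21 - 24*26)=-918, (24*-6 - -1*21)=-123; twice the area = |-1151| = 1151; area = 1151/2; boundary points = 1 + 1 + 1 = 3; strictly interior points = area - boundary/2 + 1 = 575; answer 575

575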